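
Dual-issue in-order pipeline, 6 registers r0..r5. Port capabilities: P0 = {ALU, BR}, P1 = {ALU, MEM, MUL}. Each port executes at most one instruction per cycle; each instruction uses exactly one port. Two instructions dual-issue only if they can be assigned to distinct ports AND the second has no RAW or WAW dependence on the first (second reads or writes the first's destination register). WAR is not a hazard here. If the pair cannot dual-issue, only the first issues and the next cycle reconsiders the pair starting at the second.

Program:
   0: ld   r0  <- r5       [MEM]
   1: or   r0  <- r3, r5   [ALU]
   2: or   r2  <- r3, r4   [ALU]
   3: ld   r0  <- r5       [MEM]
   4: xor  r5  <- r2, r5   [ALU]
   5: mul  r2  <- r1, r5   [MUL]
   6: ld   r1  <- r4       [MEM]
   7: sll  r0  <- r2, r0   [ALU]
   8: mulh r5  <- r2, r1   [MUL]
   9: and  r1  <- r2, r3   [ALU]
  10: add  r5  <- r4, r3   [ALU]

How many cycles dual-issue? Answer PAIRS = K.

0. ld @i0  | WAW r0
1. or+or @i1&i2  | pair
2. ld+xor @i3&i4  | pair
3. mul @i5  | no-port MUL/MEM
4. ld+sll @i6&i7  | pair
5. mulh+and @i8&i9  | pair
6. add @i10  | tail

PAIRS = 4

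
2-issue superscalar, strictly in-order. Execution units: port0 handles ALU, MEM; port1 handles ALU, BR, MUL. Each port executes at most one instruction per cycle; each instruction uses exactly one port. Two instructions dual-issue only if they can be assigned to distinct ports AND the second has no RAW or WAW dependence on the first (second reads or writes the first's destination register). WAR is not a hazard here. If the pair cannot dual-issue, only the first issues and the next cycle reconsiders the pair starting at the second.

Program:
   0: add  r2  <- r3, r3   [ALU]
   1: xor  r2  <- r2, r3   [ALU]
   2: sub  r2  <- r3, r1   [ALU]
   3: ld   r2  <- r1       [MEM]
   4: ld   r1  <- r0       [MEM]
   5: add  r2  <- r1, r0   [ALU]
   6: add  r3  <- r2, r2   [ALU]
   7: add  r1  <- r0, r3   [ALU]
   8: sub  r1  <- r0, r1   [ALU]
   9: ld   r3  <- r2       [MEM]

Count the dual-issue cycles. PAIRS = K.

[0] i0  add.ALU  -- RAW+WAW r2
[1] i1  xor.ALU  -- WAW r2
[2] i2  sub.ALU  -- WAW r2
[3] i3  ld.MEM  -- no-port MEM/MEM
[4] i4  ld.MEM  -- RAW r1
[5] i5  add.ALU  -- RAW r2
[6] i6  add.ALU  -- RAW r3
[7] i7  add.ALU  -- RAW+WAW r1
[8] i8+i9  sub.ALU+ld.MEM  -- 2-wide

PAIRS = 1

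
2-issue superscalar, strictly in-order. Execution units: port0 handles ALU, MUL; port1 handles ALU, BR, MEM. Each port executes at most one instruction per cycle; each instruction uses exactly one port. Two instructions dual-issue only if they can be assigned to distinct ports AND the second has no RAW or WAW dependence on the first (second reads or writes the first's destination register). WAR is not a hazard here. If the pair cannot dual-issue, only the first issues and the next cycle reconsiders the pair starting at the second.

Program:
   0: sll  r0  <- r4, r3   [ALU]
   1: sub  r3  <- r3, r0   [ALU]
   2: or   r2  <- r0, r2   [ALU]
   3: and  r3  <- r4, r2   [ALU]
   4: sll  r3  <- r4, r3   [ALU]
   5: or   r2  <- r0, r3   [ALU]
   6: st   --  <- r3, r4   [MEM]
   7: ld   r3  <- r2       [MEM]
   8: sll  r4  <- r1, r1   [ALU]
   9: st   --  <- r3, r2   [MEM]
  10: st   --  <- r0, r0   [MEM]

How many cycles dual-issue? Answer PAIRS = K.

PAIRS = 3

[0] i0  sll.ALU  -- RAW r0
[1] i1/i2  sub.ALU or.ALU  -- pair
[2] i3  and.ALU  -- RAW+WAW r3
[3] i4  sll.ALU  -- RAW r3
[4] i5/i6  or.ALU st.MEM  -- pair
[5] i7/i8  ld.MEM sll.ALU  -- pair
[6] i9  st.MEM  -- no-port MEM/MEM
[7] i10  st.MEM  -- tail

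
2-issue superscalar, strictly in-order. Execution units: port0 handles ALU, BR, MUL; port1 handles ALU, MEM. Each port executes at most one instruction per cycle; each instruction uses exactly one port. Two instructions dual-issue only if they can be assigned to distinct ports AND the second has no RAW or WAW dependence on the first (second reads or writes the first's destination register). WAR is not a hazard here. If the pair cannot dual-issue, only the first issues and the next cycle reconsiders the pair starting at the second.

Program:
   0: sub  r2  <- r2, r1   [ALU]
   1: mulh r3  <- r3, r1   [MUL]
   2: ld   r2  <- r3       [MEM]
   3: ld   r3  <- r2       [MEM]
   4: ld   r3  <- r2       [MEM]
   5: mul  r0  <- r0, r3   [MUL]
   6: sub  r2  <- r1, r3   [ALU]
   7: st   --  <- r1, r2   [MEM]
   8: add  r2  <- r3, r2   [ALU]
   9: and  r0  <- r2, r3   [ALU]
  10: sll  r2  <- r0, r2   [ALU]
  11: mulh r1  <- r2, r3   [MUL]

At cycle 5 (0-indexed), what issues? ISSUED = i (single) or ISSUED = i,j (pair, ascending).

ISSUED = 7,8

[0] i0/i1  sub.ALU mulh.MUL  -- pair
[1] i2  ld.MEM  -- no-port MEM/MEM
[2] i3  ld.MEM  -- no-port MEM/MEM
[3] i4  ld.MEM  -- RAW r3
[4] i5/i6  mul.MUL sub.ALU  -- pair
[5] i7/i8  st.MEM add.ALU  -- pair
[6] i9  and.ALU  -- RAW r0
[7] i10  sll.ALU  -- RAW r2
[8] i11  mulh.MUL  -- tail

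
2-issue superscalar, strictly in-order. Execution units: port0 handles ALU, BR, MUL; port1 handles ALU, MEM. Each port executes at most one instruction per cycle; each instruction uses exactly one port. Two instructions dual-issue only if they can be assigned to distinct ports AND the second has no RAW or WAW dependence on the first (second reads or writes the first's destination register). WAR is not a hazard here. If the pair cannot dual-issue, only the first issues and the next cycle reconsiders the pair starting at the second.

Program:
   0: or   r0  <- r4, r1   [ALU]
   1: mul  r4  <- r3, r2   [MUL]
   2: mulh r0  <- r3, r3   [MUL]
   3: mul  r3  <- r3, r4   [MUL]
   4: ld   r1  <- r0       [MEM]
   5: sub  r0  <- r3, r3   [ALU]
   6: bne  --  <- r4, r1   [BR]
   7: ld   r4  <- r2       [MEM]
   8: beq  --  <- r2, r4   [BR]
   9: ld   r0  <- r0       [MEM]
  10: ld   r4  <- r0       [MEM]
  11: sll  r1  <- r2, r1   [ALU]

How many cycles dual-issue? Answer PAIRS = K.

PAIRS = 5

0. or/mul @i0/i1  | dual
1. mulh @i2  | no-port MUL/MUL
2. mul/ld @i3/i4  | dual
3. sub/bne @i5/i6  | dual
4. ld @i7  | RAW r4
5. beq/ld @i8/i9  | dual
6. ld/sll @i10/i11  | dual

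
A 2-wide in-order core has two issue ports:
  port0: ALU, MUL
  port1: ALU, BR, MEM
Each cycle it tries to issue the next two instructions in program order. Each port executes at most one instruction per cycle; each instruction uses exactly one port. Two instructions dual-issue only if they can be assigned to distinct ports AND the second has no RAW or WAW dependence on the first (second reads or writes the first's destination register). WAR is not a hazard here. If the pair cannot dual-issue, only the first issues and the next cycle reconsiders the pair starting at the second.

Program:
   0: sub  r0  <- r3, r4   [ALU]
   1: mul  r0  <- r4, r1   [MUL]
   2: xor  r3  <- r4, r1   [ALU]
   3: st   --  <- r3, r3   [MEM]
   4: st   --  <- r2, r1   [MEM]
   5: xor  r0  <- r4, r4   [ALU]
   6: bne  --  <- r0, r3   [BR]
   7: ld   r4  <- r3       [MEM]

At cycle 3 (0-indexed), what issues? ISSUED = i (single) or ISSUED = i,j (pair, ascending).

  cy0 -> i0 (sub.ALU) WAW r0
  cy1 -> i1&i2 (mul.MUL/xor.ALU) 2-wide
  cy2 -> i3 (st.MEM) no-port MEM/MEM
  cy3 -> i4&i5 (st.MEM/xor.ALU) 2-wide
  cy4 -> i6 (bne.BR) no-port BR/MEM
  cy5 -> i7 (ld.MEM) tail

ISSUED = 4,5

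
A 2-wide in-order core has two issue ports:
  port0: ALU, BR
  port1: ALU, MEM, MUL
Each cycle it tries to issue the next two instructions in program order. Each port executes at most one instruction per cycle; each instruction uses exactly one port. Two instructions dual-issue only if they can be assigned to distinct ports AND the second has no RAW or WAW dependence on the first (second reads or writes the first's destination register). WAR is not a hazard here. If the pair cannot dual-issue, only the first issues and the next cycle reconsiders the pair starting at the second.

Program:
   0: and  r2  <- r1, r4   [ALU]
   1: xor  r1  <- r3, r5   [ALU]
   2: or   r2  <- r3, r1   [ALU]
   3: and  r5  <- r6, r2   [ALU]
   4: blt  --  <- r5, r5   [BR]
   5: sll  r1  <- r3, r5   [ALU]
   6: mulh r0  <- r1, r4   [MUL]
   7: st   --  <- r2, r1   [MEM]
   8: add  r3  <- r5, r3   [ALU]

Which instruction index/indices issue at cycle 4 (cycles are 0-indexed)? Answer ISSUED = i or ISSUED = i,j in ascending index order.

  cy0 -> i0,i1 (and;xor) 2-wide
  cy1 -> i2 (or) RAW r2
  cy2 -> i3 (and) RAW r5
  cy3 -> i4,i5 (blt;sll) 2-wide
  cy4 -> i6 (mulh) no-port MUL/MEM
  cy5 -> i7,i8 (st;add) 2-wide

ISSUED = 6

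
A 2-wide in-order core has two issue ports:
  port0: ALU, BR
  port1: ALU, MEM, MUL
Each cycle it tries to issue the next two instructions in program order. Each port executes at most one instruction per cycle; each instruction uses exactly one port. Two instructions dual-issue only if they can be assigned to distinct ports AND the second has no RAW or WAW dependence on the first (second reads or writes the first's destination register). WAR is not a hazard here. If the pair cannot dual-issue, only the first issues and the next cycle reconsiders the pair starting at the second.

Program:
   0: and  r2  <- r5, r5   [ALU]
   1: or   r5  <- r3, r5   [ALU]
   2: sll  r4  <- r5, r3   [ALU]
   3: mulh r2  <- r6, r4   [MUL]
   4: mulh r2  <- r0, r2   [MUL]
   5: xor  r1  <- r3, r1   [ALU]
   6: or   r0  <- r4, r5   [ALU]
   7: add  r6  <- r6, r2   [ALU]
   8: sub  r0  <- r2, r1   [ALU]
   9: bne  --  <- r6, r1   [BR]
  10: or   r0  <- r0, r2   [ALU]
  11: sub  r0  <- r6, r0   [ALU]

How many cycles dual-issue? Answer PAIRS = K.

PAIRS = 4

0. and+or @i0,i1  | dual
1. sll @i2  | RAW r4
2. mulh @i3  | no-port MUL/MUL
3. mulh+xor @i4,i5  | dual
4. or+add @i6,i7  | dual
5. sub+bne @i8,i9  | dual
6. or @i10  | RAW+WAW r0
7. sub @i11  | tail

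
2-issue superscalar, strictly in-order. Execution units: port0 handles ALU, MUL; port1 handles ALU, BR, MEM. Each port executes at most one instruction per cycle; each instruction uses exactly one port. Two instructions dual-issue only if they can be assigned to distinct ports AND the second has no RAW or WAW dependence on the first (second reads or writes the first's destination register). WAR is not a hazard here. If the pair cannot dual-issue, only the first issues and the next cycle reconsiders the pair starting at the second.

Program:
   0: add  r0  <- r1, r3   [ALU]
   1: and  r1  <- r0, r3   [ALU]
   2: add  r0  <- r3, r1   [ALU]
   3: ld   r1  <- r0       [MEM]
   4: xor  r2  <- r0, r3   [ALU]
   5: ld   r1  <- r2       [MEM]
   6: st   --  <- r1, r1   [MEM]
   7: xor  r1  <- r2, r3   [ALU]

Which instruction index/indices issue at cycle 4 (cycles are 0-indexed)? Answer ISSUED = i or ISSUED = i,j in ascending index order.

0. add @i0  | RAW r0
1. and @i1  | RAW r1
2. add @i2  | RAW r0
3. ld;xor @i3+i4  | dual
4. ld @i5  | no-port MEM/MEM
5. st;xor @i6+i7  | dual

ISSUED = 5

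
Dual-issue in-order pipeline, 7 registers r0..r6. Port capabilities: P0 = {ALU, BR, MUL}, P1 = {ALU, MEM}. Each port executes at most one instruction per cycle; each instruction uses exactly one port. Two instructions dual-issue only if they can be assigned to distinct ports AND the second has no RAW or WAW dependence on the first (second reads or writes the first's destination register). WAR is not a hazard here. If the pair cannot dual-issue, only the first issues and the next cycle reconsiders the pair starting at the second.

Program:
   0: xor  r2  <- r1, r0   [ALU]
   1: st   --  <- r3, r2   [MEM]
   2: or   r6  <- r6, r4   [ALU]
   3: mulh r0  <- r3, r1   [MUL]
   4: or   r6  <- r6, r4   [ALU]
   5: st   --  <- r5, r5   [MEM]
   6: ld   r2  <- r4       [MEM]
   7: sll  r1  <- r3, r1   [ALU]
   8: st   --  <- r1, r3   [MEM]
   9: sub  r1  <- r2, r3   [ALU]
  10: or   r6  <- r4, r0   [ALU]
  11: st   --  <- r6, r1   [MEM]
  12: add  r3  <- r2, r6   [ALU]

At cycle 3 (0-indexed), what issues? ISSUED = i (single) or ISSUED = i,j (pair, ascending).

ISSUED = 5

  cy0 -> i0 (xor.ALU) RAW r2
  cy1 -> i1&i2 (st.MEM or.ALU) dual
  cy2 -> i3&i4 (mulh.MUL or.ALU) dual
  cy3 -> i5 (st.MEM) no-port MEM/MEM
  cy4 -> i6&i7 (ld.MEM sll.ALU) dual
  cy5 -> i8&i9 (st.MEM sub.ALU) dual
  cy6 -> i10 (or.ALU) RAW r6
  cy7 -> i11&i12 (st.MEM add.ALU) dual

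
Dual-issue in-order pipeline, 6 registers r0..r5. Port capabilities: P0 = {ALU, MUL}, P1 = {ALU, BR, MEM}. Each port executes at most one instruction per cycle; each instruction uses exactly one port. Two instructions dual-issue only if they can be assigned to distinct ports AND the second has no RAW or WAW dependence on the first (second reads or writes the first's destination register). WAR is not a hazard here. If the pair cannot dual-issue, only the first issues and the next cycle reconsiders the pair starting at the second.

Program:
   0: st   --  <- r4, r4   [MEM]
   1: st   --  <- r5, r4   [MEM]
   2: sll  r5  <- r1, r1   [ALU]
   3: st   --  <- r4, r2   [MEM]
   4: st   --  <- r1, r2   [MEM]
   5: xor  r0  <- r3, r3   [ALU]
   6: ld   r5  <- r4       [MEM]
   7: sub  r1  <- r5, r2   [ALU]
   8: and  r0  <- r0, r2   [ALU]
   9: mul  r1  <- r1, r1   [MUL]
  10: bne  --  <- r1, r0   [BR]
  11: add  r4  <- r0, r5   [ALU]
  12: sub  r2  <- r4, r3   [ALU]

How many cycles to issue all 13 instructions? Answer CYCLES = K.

  cy0 -> i0 (st) no-port MEM/MEM
  cy1 -> i1/i2 (st sll) dual
  cy2 -> i3 (st) no-port MEM/MEM
  cy3 -> i4/i5 (st xor) dual
  cy4 -> i6 (ld) RAW r5
  cy5 -> i7/i8 (sub and) dual
  cy6 -> i9 (mul) RAW r1
  cy7 -> i10/i11 (bne add) dual
  cy8 -> i12 (sub) tail

CYCLES = 9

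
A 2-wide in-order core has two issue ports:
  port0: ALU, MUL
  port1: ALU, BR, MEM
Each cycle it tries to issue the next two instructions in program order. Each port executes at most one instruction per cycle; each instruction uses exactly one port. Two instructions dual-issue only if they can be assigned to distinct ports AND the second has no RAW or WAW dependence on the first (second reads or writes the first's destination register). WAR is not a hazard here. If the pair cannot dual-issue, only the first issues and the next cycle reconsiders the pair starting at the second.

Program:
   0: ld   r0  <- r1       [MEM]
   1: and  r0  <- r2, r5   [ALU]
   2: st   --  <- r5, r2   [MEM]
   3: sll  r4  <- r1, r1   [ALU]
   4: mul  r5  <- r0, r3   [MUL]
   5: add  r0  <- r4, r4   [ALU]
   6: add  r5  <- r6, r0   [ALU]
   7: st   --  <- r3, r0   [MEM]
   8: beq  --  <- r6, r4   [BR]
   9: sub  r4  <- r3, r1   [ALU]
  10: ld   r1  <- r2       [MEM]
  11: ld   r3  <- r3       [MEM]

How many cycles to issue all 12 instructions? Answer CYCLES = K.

c0: i0 ld.MEM  WAW r0
c1: i1&i2 and.ALU+st.MEM  2-wide
c2: i3&i4 sll.ALU+mul.MUL  2-wide
c3: i5 add.ALU  RAW r0
c4: i6&i7 add.ALU+st.MEM  2-wide
c5: i8&i9 beq.BR+sub.ALU  2-wide
c6: i10 ld.MEM  no-port MEM/MEM
c7: i11 ld.MEM  tail

CYCLES = 8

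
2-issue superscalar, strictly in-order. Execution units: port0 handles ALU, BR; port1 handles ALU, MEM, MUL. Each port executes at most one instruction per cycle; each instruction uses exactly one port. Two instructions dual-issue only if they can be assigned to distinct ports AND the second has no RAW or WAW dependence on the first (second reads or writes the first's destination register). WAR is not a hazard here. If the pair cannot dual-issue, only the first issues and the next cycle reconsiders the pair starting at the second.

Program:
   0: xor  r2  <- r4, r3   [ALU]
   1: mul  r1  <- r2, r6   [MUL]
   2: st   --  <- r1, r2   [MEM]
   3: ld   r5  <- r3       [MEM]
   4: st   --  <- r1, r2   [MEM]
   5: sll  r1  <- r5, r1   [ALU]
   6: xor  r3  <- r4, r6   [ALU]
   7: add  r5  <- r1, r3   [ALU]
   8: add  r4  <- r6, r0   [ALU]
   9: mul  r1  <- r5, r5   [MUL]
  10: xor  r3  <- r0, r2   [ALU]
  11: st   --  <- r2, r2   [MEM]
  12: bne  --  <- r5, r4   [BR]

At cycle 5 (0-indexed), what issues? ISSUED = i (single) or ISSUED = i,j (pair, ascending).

ISSUED = 6

0. xor @i0  | RAW r2
1. mul @i1  | no-port MUL/MEM
2. st @i2  | no-port MEM/MEM
3. ld @i3  | no-port MEM/MEM
4. st/sll @i4/i5  | pair
5. xor @i6  | RAW r3
6. add/add @i7/i8  | pair
7. mul/xor @i9/i10  | pair
8. st/bne @i11/i12  | pair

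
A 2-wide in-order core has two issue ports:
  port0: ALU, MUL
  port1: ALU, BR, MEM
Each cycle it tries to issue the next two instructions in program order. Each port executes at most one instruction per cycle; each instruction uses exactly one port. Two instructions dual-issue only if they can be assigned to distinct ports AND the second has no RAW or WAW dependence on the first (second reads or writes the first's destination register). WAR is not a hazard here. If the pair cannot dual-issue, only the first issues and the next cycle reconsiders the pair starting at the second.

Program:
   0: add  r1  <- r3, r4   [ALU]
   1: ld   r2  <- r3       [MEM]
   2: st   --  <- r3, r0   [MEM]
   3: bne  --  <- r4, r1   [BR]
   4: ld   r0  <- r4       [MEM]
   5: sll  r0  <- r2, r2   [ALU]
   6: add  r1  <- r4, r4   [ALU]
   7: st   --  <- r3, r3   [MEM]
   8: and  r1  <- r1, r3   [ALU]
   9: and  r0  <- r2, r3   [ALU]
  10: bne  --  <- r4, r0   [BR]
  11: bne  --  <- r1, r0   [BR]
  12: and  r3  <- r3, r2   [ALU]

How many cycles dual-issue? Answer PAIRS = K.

PAIRS = 4

[0] i0/i1  add.ALU/ld.MEM  -- pair
[1] i2  st.MEM  -- no-port MEM/BR
[2] i3  bne.BR  -- no-port BR/MEM
[3] i4  ld.MEM  -- WAW r0
[4] i5/i6  sll.ALU/add.ALU  -- pair
[5] i7/i8  st.MEM/and.ALU  -- pair
[6] i9  and.ALU  -- RAW r0
[7] i10  bne.BR  -- no-port BR/BR
[8] i11/i12  bne.BR/and.ALU  -- pair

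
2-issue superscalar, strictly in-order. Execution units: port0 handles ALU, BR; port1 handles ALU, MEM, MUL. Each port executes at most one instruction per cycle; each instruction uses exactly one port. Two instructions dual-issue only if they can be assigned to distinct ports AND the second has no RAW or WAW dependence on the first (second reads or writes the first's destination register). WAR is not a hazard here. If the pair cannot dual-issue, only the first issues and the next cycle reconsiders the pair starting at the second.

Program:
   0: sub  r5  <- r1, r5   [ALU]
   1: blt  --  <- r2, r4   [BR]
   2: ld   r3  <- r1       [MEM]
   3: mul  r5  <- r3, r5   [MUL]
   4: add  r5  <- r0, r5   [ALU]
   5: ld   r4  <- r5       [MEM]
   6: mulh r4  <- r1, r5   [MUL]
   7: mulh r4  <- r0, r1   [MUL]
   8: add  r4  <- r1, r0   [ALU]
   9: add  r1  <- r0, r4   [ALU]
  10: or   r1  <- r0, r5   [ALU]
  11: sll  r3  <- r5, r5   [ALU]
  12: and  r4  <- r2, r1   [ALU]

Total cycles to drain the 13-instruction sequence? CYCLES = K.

CYCLES = 11

#0 head=0: sub.ALU/blt.BR i0+i1 2-wide
#1 head=2: ld.MEM i2 no-port MEM/MUL
#2 head=3: mul.MUL i3 RAW+WAW r5
#3 head=4: add.ALU i4 RAW r5
#4 head=5: ld.MEM i5 no-port MEM/MUL
#5 head=6: mulh.MUL i6 no-port MUL/MUL
#6 head=7: mulh.MUL i7 WAW r4
#7 head=8: add.ALU i8 RAW r4
#8 head=9: add.ALU i9 WAW r1
#9 head=10: or.ALU/sll.ALU i10+i11 2-wide
#10 head=12: and.ALU i12 tail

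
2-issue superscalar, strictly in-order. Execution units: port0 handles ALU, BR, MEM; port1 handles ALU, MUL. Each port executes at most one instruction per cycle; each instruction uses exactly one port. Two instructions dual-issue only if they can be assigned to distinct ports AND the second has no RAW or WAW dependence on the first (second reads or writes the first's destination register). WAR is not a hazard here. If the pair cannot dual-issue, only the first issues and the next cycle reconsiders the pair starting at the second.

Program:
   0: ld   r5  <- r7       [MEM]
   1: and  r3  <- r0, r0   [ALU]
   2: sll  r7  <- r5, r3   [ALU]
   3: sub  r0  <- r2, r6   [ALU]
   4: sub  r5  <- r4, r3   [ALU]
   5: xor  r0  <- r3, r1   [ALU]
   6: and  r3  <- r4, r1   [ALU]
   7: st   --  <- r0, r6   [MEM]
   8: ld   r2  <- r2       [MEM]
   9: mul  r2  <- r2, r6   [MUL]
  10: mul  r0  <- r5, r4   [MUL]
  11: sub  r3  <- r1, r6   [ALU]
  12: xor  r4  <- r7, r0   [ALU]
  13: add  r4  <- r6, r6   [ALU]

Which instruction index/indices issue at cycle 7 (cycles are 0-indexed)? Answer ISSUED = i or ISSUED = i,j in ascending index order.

ISSUED = 12

t=0 i0+i1:ld;and ; 2-wide
t=1 i2+i3:sll;sub ; 2-wide
t=2 i4+i5:sub;xor ; 2-wide
t=3 i6+i7:and;st ; 2-wide
t=4 i8:ld ; RAW+WAW r2
t=5 i9:mul ; no-port MUL/MUL
t=6 i10+i11:mul;sub ; 2-wide
t=7 i12:xor ; WAW r4
t=8 i13:add ; tail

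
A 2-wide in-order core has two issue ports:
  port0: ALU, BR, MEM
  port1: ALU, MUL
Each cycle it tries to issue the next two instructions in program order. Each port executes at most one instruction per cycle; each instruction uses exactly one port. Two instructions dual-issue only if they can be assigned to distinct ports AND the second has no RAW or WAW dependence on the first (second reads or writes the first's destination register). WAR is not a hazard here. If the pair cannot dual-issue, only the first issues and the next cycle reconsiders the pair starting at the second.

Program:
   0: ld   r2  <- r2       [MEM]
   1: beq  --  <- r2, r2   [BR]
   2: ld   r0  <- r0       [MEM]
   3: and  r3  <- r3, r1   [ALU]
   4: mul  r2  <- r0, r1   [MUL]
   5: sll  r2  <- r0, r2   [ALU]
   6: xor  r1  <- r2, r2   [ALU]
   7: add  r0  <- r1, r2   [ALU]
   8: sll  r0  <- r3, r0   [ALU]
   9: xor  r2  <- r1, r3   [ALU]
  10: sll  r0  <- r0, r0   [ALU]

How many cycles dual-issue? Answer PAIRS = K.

PAIRS = 2

[0] i0  ld.MEM  -- no-port MEM/BR
[1] i1  beq.BR  -- no-port BR/MEM
[2] i2/i3  ld.MEM+and.ALU  -- dual
[3] i4  mul.MUL  -- RAW+WAW r2
[4] i5  sll.ALU  -- RAW r2
[5] i6  xor.ALU  -- RAW r1
[6] i7  add.ALU  -- RAW+WAW r0
[7] i8/i9  sll.ALU+xor.ALU  -- dual
[8] i10  sll.ALU  -- tail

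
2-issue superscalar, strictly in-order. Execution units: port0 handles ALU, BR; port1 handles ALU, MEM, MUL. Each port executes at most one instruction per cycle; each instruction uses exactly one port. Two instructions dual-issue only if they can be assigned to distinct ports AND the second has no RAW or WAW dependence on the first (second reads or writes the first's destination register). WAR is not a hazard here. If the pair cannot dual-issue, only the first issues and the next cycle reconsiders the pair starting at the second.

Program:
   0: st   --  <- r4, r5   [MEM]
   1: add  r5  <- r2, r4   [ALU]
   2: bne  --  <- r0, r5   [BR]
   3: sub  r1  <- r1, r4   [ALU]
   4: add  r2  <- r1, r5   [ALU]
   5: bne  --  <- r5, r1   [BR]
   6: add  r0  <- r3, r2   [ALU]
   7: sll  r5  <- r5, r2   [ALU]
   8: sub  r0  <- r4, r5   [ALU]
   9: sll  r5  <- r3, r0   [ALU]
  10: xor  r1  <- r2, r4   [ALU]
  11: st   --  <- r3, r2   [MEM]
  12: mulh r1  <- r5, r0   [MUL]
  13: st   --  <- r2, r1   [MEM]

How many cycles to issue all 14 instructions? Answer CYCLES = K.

  cy0 -> i0/i1 (st;add) dual
  cy1 -> i2/i3 (bne;sub) dual
  cy2 -> i4/i5 (add;bne) dual
  cy3 -> i6/i7 (add;sll) dual
  cy4 -> i8 (sub) RAW r0
  cy5 -> i9/i10 (sll;xor) dual
  cy6 -> i11 (st) no-port MEM/MUL
  cy7 -> i12 (mulh) no-port MUL/MEM
  cy8 -> i13 (st) tail

CYCLES = 9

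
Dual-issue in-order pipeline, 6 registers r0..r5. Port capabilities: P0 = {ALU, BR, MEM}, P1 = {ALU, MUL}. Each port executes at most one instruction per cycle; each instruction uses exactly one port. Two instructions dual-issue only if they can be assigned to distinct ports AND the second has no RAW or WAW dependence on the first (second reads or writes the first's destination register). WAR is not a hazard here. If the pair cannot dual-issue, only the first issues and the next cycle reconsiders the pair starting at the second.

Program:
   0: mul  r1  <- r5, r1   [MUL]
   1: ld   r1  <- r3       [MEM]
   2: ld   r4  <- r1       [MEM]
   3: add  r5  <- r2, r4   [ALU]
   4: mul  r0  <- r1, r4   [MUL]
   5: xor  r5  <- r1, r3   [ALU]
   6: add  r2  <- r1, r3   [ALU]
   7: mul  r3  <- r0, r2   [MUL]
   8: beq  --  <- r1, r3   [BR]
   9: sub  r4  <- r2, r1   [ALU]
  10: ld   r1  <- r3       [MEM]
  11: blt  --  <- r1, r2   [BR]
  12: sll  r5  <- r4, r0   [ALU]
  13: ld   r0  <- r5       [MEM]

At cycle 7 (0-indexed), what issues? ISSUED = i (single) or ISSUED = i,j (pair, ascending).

t=0 i0:mul ; WAW r1
t=1 i1:ld ; no-port MEM/MEM
t=2 i2:ld ; RAW r4
t=3 i3&i4:add+mul ; dual
t=4 i5&i6:xor+add ; dual
t=5 i7:mul ; RAW r3
t=6 i8&i9:beq+sub ; dual
t=7 i10:ld ; no-port MEM/BR
t=8 i11&i12:blt+sll ; dual
t=9 i13:ld ; tail

ISSUED = 10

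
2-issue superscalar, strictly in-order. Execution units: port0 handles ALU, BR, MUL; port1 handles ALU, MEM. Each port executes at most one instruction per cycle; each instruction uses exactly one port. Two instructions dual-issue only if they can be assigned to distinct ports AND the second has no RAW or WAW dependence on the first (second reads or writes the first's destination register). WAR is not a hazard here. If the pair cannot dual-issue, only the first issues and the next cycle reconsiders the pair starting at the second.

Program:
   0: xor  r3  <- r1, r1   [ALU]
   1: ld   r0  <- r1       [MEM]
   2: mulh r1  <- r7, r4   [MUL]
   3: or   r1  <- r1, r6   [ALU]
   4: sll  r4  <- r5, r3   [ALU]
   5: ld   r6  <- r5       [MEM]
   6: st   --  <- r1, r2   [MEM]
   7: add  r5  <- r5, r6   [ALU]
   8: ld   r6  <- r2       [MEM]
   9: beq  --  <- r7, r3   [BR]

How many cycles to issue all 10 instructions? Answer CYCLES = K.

CYCLES = 6

[0] i0&i1  xor+ld  -- dual
[1] i2  mulh  -- RAW+WAW r1
[2] i3&i4  or+sll  -- dual
[3] i5  ld  -- no-port MEM/MEM
[4] i6&i7  st+add  -- dual
[5] i8&i9  ld+beq  -- dual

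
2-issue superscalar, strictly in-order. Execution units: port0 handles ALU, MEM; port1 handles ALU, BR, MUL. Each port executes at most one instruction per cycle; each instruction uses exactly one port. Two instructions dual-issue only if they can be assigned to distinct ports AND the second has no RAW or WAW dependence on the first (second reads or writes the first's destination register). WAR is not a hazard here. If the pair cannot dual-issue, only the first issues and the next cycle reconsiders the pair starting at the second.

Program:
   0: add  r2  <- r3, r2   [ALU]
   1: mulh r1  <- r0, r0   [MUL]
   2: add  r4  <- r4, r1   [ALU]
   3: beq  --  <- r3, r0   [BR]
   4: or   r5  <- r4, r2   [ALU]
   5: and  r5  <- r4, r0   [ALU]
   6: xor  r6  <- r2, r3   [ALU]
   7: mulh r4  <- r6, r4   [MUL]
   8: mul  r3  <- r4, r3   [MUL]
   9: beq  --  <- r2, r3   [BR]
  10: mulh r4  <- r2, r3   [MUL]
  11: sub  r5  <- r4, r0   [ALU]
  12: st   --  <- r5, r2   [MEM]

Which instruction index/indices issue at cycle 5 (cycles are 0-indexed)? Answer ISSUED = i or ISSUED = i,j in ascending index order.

ISSUED = 8

  cy0 -> i0&i1 (add.ALU/mulh.MUL) dual
  cy1 -> i2&i3 (add.ALU/beq.BR) dual
  cy2 -> i4 (or.ALU) WAW r5
  cy3 -> i5&i6 (and.ALU/xor.ALU) dual
  cy4 -> i7 (mulh.MUL) no-port MUL/MUL
  cy5 -> i8 (mul.MUL) no-port MUL/BR
  cy6 -> i9 (beq.BR) no-port BR/MUL
  cy7 -> i10 (mulh.MUL) RAW r4
  cy8 -> i11 (sub.ALU) RAW r5
  cy9 -> i12 (st.MEM) tail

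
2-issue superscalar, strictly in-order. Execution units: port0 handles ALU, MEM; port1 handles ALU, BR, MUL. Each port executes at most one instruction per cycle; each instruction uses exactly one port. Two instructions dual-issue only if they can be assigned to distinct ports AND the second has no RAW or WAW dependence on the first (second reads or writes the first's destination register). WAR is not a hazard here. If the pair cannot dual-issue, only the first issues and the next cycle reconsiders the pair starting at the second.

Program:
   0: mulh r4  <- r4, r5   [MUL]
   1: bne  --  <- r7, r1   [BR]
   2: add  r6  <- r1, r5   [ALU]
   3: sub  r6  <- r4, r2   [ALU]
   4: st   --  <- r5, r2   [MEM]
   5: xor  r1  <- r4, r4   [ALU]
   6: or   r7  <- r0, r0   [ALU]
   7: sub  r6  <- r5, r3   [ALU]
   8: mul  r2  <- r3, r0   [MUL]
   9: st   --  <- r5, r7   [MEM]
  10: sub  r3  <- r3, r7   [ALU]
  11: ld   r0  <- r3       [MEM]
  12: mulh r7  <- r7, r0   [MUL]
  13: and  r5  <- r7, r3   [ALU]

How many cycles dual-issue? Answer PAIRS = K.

PAIRS = 5

  cy0 -> i0 (mulh.MUL) no-port MUL/BR
  cy1 -> i1+i2 (bne.BR/add.ALU) 2-wide
  cy2 -> i3+i4 (sub.ALU/st.MEM) 2-wide
  cy3 -> i5+i6 (xor.ALU/or.ALU) 2-wide
  cy4 -> i7+i8 (sub.ALU/mul.MUL) 2-wide
  cy5 -> i9+i10 (st.MEM/sub.ALU) 2-wide
  cy6 -> i11 (ld.MEM) RAW r0
  cy7 -> i12 (mulh.MUL) RAW r7
  cy8 -> i13 (and.ALU) tail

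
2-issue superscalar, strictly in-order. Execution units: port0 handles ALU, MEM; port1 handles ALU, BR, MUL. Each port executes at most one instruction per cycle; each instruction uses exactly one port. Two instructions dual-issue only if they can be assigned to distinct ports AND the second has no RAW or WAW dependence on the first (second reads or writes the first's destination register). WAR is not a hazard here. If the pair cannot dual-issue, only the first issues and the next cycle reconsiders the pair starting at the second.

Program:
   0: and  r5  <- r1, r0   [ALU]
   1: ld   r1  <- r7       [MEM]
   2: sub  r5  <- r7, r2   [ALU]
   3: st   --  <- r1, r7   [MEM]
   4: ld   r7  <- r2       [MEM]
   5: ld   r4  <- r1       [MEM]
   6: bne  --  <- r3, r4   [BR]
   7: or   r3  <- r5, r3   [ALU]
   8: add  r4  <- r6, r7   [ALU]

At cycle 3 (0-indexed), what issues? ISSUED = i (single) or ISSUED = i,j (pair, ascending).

ISSUED = 5

c0: i0,i1 and;ld  2-wide
c1: i2,i3 sub;st  2-wide
c2: i4 ld  no-port MEM/MEM
c3: i5 ld  RAW r4
c4: i6,i7 bne;or  2-wide
c5: i8 add  tail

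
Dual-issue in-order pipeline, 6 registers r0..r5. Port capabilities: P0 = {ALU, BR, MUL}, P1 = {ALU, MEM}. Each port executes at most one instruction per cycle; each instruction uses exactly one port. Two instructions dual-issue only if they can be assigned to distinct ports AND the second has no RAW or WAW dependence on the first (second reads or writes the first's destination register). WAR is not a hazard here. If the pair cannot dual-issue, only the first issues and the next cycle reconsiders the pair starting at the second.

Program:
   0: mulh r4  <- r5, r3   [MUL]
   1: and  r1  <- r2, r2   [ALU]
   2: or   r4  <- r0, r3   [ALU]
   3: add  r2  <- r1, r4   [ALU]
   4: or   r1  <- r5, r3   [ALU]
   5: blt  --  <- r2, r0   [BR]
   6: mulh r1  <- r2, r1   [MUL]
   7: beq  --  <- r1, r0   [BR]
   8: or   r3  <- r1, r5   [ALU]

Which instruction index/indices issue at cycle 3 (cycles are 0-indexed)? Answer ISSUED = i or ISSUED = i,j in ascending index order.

c0: i0,i1 mulh/and  2-wide
c1: i2 or  RAW r4
c2: i3,i4 add/or  2-wide
c3: i5 blt  no-port BR/MUL
c4: i6 mulh  no-port MUL/BR
c5: i7,i8 beq/or  2-wide

ISSUED = 5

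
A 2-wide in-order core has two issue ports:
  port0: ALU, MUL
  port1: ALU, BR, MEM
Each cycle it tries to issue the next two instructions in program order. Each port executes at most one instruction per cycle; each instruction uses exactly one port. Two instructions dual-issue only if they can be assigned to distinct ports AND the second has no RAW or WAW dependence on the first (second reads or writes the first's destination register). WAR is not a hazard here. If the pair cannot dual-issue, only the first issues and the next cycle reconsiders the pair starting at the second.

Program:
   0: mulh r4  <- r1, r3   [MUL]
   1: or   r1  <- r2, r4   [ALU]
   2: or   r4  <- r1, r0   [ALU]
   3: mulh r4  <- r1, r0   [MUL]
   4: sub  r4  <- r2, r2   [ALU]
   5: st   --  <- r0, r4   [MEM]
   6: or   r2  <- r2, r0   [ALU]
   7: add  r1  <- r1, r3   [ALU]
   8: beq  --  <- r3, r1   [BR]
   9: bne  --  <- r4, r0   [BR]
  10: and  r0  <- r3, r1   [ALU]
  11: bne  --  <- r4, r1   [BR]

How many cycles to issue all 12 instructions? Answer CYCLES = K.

c0: i0 mulh  RAW r4
c1: i1 or  RAW r1
c2: i2 or  WAW r4
c3: i3 mulh  WAW r4
c4: i4 sub  RAW r4
c5: i5+i6 st/or  2-wide
c6: i7 add  RAW r1
c7: i8 beq  no-port BR/BR
c8: i9+i10 bne/and  2-wide
c9: i11 bne  tail

CYCLES = 10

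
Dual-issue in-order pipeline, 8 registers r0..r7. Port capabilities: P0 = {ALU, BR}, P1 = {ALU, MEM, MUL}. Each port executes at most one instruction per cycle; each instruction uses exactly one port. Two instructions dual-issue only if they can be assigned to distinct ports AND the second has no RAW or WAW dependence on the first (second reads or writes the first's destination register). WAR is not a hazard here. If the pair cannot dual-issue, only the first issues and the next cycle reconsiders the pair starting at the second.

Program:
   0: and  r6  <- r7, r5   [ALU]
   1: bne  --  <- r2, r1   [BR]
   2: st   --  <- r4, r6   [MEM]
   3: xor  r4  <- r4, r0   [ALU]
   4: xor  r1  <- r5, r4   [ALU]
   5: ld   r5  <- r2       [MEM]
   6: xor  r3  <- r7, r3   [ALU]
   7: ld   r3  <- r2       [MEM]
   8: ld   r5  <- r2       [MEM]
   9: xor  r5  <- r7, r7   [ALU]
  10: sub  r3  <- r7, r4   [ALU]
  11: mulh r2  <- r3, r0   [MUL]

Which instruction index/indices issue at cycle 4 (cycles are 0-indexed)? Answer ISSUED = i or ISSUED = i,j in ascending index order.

ISSUED = 7

c0: i0/i1 and.ALU;bne.BR  2-wide
c1: i2/i3 st.MEM;xor.ALU  2-wide
c2: i4/i5 xor.ALU;ld.MEM  2-wide
c3: i6 xor.ALU  WAW r3
c4: i7 ld.MEM  no-port MEM/MEM
c5: i8 ld.MEM  WAW r5
c6: i9/i10 xor.ALU;sub.ALU  2-wide
c7: i11 mulh.MUL  tail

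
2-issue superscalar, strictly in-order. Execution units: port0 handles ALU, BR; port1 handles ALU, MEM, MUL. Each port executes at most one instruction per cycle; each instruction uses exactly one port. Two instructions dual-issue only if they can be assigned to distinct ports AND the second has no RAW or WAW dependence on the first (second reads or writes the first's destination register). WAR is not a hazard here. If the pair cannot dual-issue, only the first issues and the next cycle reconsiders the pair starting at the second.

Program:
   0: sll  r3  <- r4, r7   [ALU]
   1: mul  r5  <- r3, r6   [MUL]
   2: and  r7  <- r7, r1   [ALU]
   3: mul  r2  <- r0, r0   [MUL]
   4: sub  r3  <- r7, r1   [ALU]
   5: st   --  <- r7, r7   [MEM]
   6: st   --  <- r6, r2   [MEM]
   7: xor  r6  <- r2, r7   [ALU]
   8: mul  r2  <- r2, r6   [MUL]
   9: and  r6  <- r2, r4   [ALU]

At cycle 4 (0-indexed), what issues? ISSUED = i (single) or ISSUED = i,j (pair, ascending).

ISSUED = 6,7

  cy0 -> i0 (sll) RAW r3
  cy1 -> i1/i2 (mul and) pair
  cy2 -> i3/i4 (mul sub) pair
  cy3 -> i5 (st) no-port MEM/MEM
  cy4 -> i6/i7 (st xor) pair
  cy5 -> i8 (mul) RAW r2
  cy6 -> i9 (and) tail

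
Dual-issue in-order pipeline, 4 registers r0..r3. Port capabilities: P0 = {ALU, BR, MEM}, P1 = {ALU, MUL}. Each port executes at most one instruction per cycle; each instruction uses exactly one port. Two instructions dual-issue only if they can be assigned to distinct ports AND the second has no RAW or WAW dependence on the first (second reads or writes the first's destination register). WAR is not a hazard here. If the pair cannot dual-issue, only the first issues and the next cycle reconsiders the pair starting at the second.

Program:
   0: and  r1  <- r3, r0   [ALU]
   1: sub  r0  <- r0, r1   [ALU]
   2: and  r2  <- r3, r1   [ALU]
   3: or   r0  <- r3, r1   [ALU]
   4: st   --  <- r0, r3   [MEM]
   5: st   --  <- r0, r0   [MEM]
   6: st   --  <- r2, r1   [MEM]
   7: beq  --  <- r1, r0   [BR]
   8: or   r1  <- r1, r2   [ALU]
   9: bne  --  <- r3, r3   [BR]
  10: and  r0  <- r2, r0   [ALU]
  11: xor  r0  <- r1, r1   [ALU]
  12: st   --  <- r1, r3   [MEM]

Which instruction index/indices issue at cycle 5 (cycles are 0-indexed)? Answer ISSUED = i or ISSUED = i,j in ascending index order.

ISSUED = 6

#0 head=0: and.ALU i0 RAW r1
#1 head=1: sub.ALU/and.ALU i1&i2 dual
#2 head=3: or.ALU i3 RAW r0
#3 head=4: st.MEM i4 no-port MEM/MEM
#4 head=5: st.MEM i5 no-port MEM/MEM
#5 head=6: st.MEM i6 no-port MEM/BR
#6 head=7: beq.BR/or.ALU i7&i8 dual
#7 head=9: bne.BR/and.ALU i9&i10 dual
#8 head=11: xor.ALU/st.MEM i11&i12 dual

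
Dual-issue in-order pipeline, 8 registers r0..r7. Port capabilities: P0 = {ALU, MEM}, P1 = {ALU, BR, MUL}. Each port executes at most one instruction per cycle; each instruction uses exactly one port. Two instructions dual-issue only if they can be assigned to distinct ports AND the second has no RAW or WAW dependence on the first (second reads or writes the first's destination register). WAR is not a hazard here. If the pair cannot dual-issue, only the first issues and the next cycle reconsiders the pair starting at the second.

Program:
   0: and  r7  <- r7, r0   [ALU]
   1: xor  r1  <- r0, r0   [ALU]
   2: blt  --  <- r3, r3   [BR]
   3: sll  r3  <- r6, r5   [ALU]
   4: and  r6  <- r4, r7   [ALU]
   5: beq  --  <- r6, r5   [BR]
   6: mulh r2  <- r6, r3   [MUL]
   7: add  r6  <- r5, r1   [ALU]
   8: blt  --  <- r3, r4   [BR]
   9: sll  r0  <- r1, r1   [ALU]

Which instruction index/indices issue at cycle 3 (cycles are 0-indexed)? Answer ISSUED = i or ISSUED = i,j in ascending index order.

ISSUED = 5

#0 head=0: and/xor i0&i1 2-wide
#1 head=2: blt/sll i2&i3 2-wide
#2 head=4: and i4 RAW r6
#3 head=5: beq i5 no-port BR/MUL
#4 head=6: mulh/add i6&i7 2-wide
#5 head=8: blt/sll i8&i9 2-wide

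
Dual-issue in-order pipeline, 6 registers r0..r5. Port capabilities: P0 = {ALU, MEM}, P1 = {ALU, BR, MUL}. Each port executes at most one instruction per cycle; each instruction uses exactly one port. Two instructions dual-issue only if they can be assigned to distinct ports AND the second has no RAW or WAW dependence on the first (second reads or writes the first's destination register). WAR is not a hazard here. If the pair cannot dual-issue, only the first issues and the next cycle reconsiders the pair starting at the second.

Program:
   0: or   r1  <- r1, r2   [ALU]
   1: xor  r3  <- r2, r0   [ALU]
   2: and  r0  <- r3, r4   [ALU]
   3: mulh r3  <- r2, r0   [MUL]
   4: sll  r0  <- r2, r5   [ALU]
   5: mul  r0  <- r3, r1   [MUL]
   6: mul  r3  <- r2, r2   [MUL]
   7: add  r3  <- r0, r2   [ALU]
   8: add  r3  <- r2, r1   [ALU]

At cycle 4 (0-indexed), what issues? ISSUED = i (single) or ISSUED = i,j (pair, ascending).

ISSUED = 6

[0] i0+i1  or.ALU xor.ALU  -- 2-wide
[1] i2  and.ALU  -- RAW r0
[2] i3+i4  mulh.MUL sll.ALU  -- 2-wide
[3] i5  mul.MUL  -- no-port MUL/MUL
[4] i6  mul.MUL  -- WAW r3
[5] i7  add.ALU  -- WAW r3
[6] i8  add.ALU  -- tail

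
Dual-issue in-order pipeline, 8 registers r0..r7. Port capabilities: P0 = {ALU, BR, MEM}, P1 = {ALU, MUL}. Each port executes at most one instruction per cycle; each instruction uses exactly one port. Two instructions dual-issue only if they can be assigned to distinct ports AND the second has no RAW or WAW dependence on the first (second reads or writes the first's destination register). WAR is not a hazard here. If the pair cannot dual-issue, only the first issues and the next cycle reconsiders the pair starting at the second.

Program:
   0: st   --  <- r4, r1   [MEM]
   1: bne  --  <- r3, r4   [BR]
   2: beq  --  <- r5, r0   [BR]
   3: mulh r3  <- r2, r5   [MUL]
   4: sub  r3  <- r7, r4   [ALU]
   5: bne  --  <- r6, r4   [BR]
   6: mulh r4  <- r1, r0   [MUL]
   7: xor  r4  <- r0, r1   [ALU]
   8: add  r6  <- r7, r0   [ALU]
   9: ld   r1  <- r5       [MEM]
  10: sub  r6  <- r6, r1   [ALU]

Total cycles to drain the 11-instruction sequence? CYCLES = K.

0. st.MEM @i0  | no-port MEM/BR
1. bne.BR @i1  | no-port BR/BR
2. beq.BR/mulh.MUL @i2&i3  | dual
3. sub.ALU/bne.BR @i4&i5  | dual
4. mulh.MUL @i6  | WAW r4
5. xor.ALU/add.ALU @i7&i8  | dual
6. ld.MEM @i9  | RAW r1
7. sub.ALU @i10  | tail

CYCLES = 8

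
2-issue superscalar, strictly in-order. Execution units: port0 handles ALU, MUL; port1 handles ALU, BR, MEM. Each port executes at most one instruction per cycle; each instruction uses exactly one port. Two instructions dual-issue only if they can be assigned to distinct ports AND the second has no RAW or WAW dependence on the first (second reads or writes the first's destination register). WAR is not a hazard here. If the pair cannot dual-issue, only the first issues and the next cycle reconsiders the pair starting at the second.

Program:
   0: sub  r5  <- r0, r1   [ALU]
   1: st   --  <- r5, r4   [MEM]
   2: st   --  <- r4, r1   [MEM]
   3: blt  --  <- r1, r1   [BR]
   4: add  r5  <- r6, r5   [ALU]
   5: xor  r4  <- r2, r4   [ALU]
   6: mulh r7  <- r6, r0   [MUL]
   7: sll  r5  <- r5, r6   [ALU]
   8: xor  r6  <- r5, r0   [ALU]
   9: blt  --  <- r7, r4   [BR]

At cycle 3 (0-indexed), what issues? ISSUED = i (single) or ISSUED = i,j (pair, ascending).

ISSUED = 3,4

0. sub @i0  | RAW r5
1. st @i1  | no-port MEM/MEM
2. st @i2  | no-port MEM/BR
3. blt/add @i3,i4  | pair
4. xor/mulh @i5,i6  | pair
5. sll @i7  | RAW r5
6. xor/blt @i8,i9  | pair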